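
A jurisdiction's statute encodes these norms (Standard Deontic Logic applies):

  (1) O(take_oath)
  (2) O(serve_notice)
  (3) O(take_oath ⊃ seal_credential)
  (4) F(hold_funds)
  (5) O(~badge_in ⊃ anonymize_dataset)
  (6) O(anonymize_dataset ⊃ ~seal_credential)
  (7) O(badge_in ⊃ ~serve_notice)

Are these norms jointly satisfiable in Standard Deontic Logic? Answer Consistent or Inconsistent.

Inconsistent

From premise 1 we have O(take_oath).
From O(take_oath) and premise 3, O(take_oath ⊃ seal_credential), we obtain O(seal_credential).
The contrapositive of premise 6 (O(anonymize_dataset ⊃ ~seal_credential)) is O(seal_credential ⊃ ~anonymize_dataset), and O(seal_credential) is already established, so O(~anonymize_dataset).
The contrapositive of premise 5 (O(~badge_in ⊃ anonymize_dataset)) is O(~anonymize_dataset ⊃ badge_in), and O(~anonymize_dataset) is already established, so O(badge_in).
Premise 7 is O(badge_in ⊃ ~serve_notice); since O(badge_in), deontic closure gives O(~serve_notice).
Yet premise 2 states O(serve_notice).
We now have both O(~serve_notice) and O(serve_notice) — serve_notice is simultaneously obligatory and forbidden, violating the D-axiom.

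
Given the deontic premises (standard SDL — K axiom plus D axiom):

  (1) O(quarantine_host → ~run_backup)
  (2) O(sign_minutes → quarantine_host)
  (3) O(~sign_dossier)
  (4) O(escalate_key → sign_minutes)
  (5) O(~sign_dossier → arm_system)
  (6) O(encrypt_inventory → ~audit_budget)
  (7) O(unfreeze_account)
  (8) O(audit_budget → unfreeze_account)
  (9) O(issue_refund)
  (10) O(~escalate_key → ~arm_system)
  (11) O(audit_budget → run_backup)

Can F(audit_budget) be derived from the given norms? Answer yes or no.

Premise 3 states O(~sign_dossier) outright.
With premise 5, O(~sign_dossier → arm_system), the K-axiom yields O(arm_system).
Premise 10, O(~escalate_key → ~arm_system), contraposes to O(arm_system → escalate_key); with O(arm_system) we get O(escalate_key).
From O(escalate_key) and premise 4, O(escalate_key → sign_minutes), we obtain O(sign_minutes).
Premise 2 is O(sign_minutes → quarantine_host); since O(sign_minutes), deontic closure gives O(quarantine_host).
With premise 1, O(quarantine_host → ~run_backup), the K-axiom yields O(~run_backup).
Premise 11 is O(audit_budget → run_backup); contrapositively O(~run_backup → ~audit_budget). Since O(~run_backup) holds, K gives O(~audit_budget).
Premises 6, 7, 8, 9 do not contribute to this derivation.
So O(~audit_budget) holds, i.e. F(audit_budget). The claim follows.

Yes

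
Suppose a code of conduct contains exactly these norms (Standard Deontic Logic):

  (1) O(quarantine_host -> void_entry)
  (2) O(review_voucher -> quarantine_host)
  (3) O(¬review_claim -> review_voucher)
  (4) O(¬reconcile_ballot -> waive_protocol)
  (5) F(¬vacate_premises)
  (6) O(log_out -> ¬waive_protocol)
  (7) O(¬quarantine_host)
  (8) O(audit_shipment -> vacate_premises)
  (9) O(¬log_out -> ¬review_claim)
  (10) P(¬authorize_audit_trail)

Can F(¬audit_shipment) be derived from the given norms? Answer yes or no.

No

Premise 8 is O(audit_shipment -> vacate_premises); even if O(vacate_premises) held, inferring O(audit_shipment) would be affirming the consequent — invalid.
No other premise forces O(audit_shipment). An ideal world satisfying every premise can still have ¬audit_shipment true, so F(¬audit_shipment) is not derivable.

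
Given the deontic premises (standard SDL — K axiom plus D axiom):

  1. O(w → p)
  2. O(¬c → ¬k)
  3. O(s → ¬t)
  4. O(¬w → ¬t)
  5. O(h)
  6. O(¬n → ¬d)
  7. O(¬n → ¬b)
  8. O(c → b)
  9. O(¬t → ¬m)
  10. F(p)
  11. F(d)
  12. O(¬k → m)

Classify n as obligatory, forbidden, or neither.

Obligatory

Premise 10, F(p), is equivalent to O(¬p).
Premise 1 is O(w → p); contrapositively O(¬p → ¬w). Since O(¬p) holds, K gives O(¬w).
From O(¬w) and premise 4, O(¬w → ¬t), we obtain O(¬t).
With premise 9, O(¬t → ¬m), the K-axiom yields O(¬m).
The contrapositive of premise 12 (O(¬k → m)) is O(¬m → k), and O(¬m) is already established, so O(k).
Premise 2, O(¬c → ¬k), contraposes to O(k → c); with O(k) we get O(c).
From O(c) and premise 8, O(c → b), we obtain O(b).
The contrapositive of premise 7 (O(¬n → ¬b)) is O(b → n), and O(b) is already established, so O(n).
Premises 3, 5, 6, 11 do not contribute to this derivation.
Hence n is obligatory.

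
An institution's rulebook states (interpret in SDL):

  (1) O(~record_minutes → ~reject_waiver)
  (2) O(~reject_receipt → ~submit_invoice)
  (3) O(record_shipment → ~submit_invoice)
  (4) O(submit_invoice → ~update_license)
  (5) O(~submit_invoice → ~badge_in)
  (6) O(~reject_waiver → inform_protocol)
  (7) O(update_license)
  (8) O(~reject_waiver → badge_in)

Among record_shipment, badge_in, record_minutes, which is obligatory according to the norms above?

Premise 7 states O(update_license) outright.
Premise 4 is O(submit_invoice → ~update_license); contrapositively O(update_license → ~submit_invoice). Since O(update_license) holds, K gives O(~submit_invoice).
With premise 5, O(~submit_invoice → ~badge_in), the K-axiom yields O(~badge_in).
Premise 8, O(~reject_waiver → badge_in), contraposes to O(~badge_in → reject_waiver); with O(~badge_in) we get O(reject_waiver).
The contrapositive of premise 1 (O(~record_minutes → ~reject_waiver)) is O(reject_waiver → record_minutes), and O(reject_waiver) is already established, so O(record_minutes).
So O(record_minutes) holds — record_minutes is obligatory. None of the other listed options is made obligatory by any chain of premises.

record_minutes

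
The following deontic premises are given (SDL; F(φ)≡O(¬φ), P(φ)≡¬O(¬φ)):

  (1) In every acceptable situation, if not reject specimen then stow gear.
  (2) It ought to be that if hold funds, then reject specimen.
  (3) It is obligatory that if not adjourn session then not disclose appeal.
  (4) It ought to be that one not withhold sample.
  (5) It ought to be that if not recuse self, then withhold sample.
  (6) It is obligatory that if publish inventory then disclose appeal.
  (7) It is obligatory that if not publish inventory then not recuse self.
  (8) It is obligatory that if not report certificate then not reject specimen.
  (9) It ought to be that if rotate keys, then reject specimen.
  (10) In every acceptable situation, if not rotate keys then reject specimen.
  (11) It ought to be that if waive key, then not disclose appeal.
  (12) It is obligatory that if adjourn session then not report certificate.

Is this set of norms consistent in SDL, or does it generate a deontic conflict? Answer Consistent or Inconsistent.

Premises 10 and 9 cover both cases: O(¬rotate_keys → reject_specimen) and O(rotate_keys → reject_specimen). Since ¬rotate_keys ∨ rotate_keys is a tautology, O(reject_specimen) follows.
Premise 8, O(¬report_certificate → ¬reject_specimen), contraposes to O(reject_specimen → report_certificate); with O(reject_specimen) we get O(report_certificate).
Premise 12 is O(adjourn_session → ¬report_certificate); contrapositively O(report_certificate → ¬adjourn_session). Since O(report_certificate) holds, K gives O(¬adjourn_session).
Premise 3 is O(¬adjourn_session → ¬disclose_appeal); since O(¬adjourn_session), deontic closure gives O(¬disclose_appeal).
Premise 6 is O(publish_inventory → disclose_appeal); contrapositively O(¬disclose_appeal → ¬publish_inventory). Since O(¬disclose_appeal) holds, K gives O(¬publish_inventory).
Applying K to premise 7 (O(¬publish_inventory → ¬recuse_self)) and O(¬publish_inventory) yields O(¬recuse_self).
Premise 5 is O(¬recuse_self → withhold_sample); since O(¬recuse_self), deontic closure gives O(withhold_sample).
Yet premise 4 states O(¬withhold_sample).
We now have both O(withhold_sample) and O(¬withhold_sample) — withhold_sample is simultaneously obligatory and forbidden, violating the D-axiom.

Inconsistent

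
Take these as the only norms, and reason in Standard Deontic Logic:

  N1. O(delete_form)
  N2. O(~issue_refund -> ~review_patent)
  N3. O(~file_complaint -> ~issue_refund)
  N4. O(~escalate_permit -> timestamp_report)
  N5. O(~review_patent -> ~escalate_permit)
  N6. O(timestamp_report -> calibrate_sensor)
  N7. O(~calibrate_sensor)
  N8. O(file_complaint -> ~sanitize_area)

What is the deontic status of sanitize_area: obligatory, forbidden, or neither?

Premise 7 states O(~calibrate_sensor) outright.
Premise 6 is O(timestamp_report -> calibrate_sensor); contrapositively O(~calibrate_sensor -> ~timestamp_report). Since O(~calibrate_sensor) holds, K gives O(~timestamp_report).
Premise 4, O(~escalate_permit -> timestamp_report), contraposes to O(~timestamp_report -> escalate_permit); with O(~timestamp_report) we get O(escalate_permit).
Premise 5, O(~review_patent -> ~escalate_permit), contraposes to O(escalate_permit -> review_patent); with O(escalate_permit) we get O(review_patent).
The contrapositive of premise 2 (O(~issue_refund -> ~review_patent)) is O(review_patent -> issue_refund), and O(review_patent) is already established, so O(issue_refund).
The contrapositive of premise 3 (O(~file_complaint -> ~issue_refund)) is O(issue_refund -> file_complaint), and O(issue_refund) is already established, so O(file_complaint).
Applying K to premise 8 (O(file_complaint -> ~sanitize_area)) and O(file_complaint) yields O(~sanitize_area).
Premise 1 does not contribute to this derivation.
Thus O(~sanitize_area), which is F(sanitize_area): sanitize_area is forbidden.

Forbidden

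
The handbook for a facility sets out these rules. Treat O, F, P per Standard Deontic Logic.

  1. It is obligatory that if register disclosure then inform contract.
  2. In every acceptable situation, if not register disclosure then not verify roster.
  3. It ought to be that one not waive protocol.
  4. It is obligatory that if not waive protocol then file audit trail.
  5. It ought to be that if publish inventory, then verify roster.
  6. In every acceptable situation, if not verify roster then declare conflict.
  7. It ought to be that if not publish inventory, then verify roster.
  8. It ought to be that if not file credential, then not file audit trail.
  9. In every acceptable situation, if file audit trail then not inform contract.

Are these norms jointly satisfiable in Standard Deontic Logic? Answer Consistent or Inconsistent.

By case analysis on publish_inventory: premise 5 gives O(publish_inventory → verify_roster) and premise 7 gives O(¬publish_inventory → verify_roster), so O(verify_roster) either way.
The contrapositive of premise 2 (O(¬register_disclosure → ¬verify_roster)) is O(verify_roster → register_disclosure), and O(verify_roster) is already established, so O(register_disclosure).
Premise 1 is O(register_disclosure → inform_contract); since O(register_disclosure), deontic closure gives O(inform_contract).
Premise 9, O(file_audit_trail → ¬inform_contract), contraposes to O(inform_contract → ¬file_audit_trail); with O(inform_contract) we get O(¬file_audit_trail).
The contrapositive of premise 4 (O(¬waive_protocol → file_audit_trail)) is O(¬file_audit_trail → waive_protocol), and O(¬file_audit_trail) is already established, so O(waive_protocol).
Yet premise 3 states O(¬waive_protocol).
We now have both O(waive_protocol) and O(¬waive_protocol) — waive_protocol is simultaneously obligatory and forbidden, violating the D-axiom.

Inconsistent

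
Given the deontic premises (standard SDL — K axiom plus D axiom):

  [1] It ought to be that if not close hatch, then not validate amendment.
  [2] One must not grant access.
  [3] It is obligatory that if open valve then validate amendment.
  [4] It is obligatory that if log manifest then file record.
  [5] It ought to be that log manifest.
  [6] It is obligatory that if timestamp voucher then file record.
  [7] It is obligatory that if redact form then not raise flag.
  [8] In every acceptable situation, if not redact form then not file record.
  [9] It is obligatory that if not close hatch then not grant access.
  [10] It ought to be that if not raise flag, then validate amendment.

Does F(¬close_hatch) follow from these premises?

Yes

Premise 5 states O(log_manifest) outright.
With premise 4, O(log_manifest → file_record), the K-axiom yields O(file_record).
Premise 8, O(¬redact_form → ¬file_record), contraposes to O(file_record → redact_form); with O(file_record) we get O(redact_form).
With premise 7, O(redact_form → ¬raise_flag), the K-axiom yields O(¬raise_flag).
Premise 10 is O(¬raise_flag → validate_amendment); since O(¬raise_flag), deontic closure gives O(validate_amendment).
Premise 1 is O(¬close_hatch → ¬validate_amendment); contrapositively O(validate_amendment → close_hatch). Since O(validate_amendment) holds, K gives O(close_hatch).
Premises 2, 3, 6, 9 do not contribute to this derivation.
So O(close_hatch) holds, i.e. F(¬close_hatch). The claim follows.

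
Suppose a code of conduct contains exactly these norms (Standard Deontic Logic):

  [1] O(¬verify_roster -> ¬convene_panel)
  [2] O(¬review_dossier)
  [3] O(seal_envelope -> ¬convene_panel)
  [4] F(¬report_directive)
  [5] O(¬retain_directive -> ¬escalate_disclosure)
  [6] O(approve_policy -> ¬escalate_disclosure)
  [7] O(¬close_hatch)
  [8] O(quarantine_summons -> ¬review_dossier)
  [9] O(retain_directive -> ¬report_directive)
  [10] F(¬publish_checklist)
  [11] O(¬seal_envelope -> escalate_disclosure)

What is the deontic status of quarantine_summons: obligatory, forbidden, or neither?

Premise 8 is O(quarantine_summons -> ¬review_dossier); even if O(¬review_dossier) held, inferring O(quarantine_summons) would be affirming the consequent — invalid.
No premise or chain of K-axiom applications forces O(quarantine_summons), and none forces O(¬quarantine_summons). So quarantine_summons is neither obligatory nor forbidden under these norms.

Neither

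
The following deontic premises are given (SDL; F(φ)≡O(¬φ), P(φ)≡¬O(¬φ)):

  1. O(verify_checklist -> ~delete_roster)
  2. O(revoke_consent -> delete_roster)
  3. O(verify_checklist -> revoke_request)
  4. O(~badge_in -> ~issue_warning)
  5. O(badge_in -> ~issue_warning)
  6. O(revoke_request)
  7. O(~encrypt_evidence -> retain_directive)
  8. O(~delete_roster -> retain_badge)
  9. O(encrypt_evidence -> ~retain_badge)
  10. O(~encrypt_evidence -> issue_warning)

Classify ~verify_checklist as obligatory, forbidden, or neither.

Obligatory

By case analysis on ~badge_in: premise 4 gives O(~badge_in -> ~issue_warning) and premise 5 gives O(badge_in -> ~issue_warning), so O(~issue_warning) either way.
Premise 10, O(~encrypt_evidence -> issue_warning), contraposes to O(~issue_warning -> encrypt_evidence); with O(~issue_warning) we get O(encrypt_evidence).
From O(encrypt_evidence) and premise 9, O(encrypt_evidence -> ~retain_badge), we obtain O(~retain_badge).
The contrapositive of premise 8 (O(~delete_roster -> retain_badge)) is O(~retain_badge -> delete_roster), and O(~retain_badge) is already established, so O(delete_roster).
Premise 1 is O(verify_checklist -> ~delete_roster); contrapositively O(delete_roster -> ~verify_checklist). Since O(delete_roster) holds, K gives O(~verify_checklist).
Premises 2, 3, 6, 7 do not contribute to this derivation.
Hence ~verify_checklist is obligatory.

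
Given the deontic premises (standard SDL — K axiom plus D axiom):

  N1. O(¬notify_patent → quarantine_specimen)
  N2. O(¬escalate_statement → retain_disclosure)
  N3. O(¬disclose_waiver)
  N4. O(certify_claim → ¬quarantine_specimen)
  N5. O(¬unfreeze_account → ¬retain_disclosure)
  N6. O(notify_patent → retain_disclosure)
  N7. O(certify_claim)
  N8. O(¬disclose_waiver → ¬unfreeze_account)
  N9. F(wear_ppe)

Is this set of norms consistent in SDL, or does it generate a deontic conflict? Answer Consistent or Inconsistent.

Premise 7 gives O(certify_claim).
Applying K to premise 4 (O(certify_claim → ¬quarantine_specimen)) and O(certify_claim) yields O(¬quarantine_specimen).
Premise 1 is O(¬notify_patent → quarantine_specimen); contrapositively O(¬quarantine_specimen → notify_patent). Since O(¬quarantine_specimen) holds, K gives O(notify_patent).
Applying K to premise 6 (O(notify_patent → retain_disclosure)) and O(notify_patent) yields O(retain_disclosure).
The contrapositive of premise 5 (O(¬unfreeze_account → ¬retain_disclosure)) is O(retain_disclosure → unfreeze_account), and O(retain_disclosure) is already established, so O(unfreeze_account).
The contrapositive of premise 8 (O(¬disclose_waiver → ¬unfreeze_account)) is O(unfreeze_account → disclose_waiver), and O(unfreeze_account) is already established, so O(disclose_waiver).
But premise 3 directly asserts O(¬disclose_waiver).
We now have both O(disclose_waiver) and O(¬disclose_waiver) — disclose_waiver is simultaneously obligatory and forbidden, violating the D-axiom.

Inconsistent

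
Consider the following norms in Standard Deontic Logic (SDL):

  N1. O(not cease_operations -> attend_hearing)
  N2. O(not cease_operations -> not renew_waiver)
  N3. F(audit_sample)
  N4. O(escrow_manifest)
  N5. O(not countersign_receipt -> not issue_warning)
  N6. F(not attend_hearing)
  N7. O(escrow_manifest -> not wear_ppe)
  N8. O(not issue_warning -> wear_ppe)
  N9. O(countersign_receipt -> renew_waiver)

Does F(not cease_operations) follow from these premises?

From premise 4 we have O(escrow_manifest).
With premise 7, O(escrow_manifest -> not wear_ppe), the K-axiom yields O(not wear_ppe).
Premise 8 is O(not issue_warning -> wear_ppe); contrapositively O(not wear_ppe -> issue_warning). Since O(not wear_ppe) holds, K gives O(issue_warning).
Premise 5, O(not countersign_receipt -> not issue_warning), contraposes to O(issue_warning -> countersign_receipt); with O(issue_warning) we get O(countersign_receipt).
Premise 9 is O(countersign_receipt -> renew_waiver); since O(countersign_receipt), deontic closure gives O(renew_waiver).
Premise 2, O(not cease_operations -> not renew_waiver), contraposes to O(renew_waiver -> cease_operations); with O(renew_waiver) we get O(cease_operations).
Premises 1, 3, 6 do not contribute to this derivation.
So O(cease_operations) holds, i.e. F(not cease_operations). The claim follows.

Yes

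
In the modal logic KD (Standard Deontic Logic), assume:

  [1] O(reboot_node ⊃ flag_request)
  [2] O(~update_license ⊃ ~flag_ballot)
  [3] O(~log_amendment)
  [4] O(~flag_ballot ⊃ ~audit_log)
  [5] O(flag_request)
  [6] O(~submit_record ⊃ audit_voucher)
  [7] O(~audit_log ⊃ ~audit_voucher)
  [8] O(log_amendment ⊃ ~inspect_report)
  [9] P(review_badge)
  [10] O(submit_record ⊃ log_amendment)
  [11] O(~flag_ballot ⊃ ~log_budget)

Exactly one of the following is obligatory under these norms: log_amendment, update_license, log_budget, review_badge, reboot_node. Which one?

update_license

Premise 3 states O(~log_amendment) outright.
The contrapositive of premise 10 (O(submit_record ⊃ log_amendment)) is O(~log_amendment ⊃ ~submit_record), and O(~log_amendment) is already established, so O(~submit_record).
From O(~submit_record) and premise 6, O(~submit_record ⊃ audit_voucher), we obtain O(audit_voucher).
Premise 7 is O(~audit_log ⊃ ~audit_voucher); contrapositively O(audit_voucher ⊃ audit_log). Since O(audit_voucher) holds, K gives O(audit_log).
The contrapositive of premise 4 (O(~flag_ballot ⊃ ~audit_log)) is O(audit_log ⊃ flag_ballot), and O(audit_log) is already established, so O(flag_ballot).
Premise 2, O(~update_license ⊃ ~flag_ballot), contraposes to O(flag_ballot ⊃ update_license); with O(flag_ballot) we get O(update_license).
So O(update_license) holds — update_license is obligatory. None of the other listed options is made obligatory by any chain of premises.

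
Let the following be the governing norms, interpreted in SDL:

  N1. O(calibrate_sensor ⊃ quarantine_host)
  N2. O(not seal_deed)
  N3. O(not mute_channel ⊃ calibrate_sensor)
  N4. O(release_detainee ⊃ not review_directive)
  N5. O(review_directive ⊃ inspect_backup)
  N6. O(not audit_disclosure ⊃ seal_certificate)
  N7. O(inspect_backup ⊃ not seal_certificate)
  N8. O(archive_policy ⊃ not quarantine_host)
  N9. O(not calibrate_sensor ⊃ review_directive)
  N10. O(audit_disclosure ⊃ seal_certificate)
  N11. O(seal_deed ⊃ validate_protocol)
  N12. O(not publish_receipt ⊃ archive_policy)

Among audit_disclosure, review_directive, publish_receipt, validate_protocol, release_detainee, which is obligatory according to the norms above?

Premises 6 and 10 cover both cases: O(not audit_disclosure ⊃ seal_certificate) and O(audit_disclosure ⊃ seal_certificate). Since not audit_disclosure ∨ audit_disclosure is a tautology, O(seal_certificate) follows.
Premise 7, O(inspect_backup ⊃ not seal_certificate), contraposes to O(seal_certificate ⊃ not inspect_backup); with O(seal_certificate) we get O(not inspect_backup).
Premise 5 is O(review_directive ⊃ inspect_backup); contrapositively O(not inspect_backup ⊃ not review_directive). Since O(not inspect_backup) holds, K gives O(not review_directive).
Premise 9, O(not calibrate_sensor ⊃ review_directive), contraposes to O(not review_directive ⊃ calibrate_sensor); with O(not review_directive) we get O(calibrate_sensor).
From O(calibrate_sensor) and premise 1, O(calibrate_sensor ⊃ quarantine_host), we obtain O(quarantine_host).
Premise 8, O(archive_policy ⊃ not quarantine_host), contraposes to O(quarantine_host ⊃ not archive_policy); with O(quarantine_host) we get O(not archive_policy).
Premise 12 is O(not publish_receipt ⊃ archive_policy); contrapositively O(not archive_policy ⊃ publish_receipt). Since O(not archive_policy) holds, K gives O(publish_receipt).
So O(publish_receipt) holds — publish_receipt is obligatory. None of the other listed options is made obligatory by any chain of premises.

publish_receipt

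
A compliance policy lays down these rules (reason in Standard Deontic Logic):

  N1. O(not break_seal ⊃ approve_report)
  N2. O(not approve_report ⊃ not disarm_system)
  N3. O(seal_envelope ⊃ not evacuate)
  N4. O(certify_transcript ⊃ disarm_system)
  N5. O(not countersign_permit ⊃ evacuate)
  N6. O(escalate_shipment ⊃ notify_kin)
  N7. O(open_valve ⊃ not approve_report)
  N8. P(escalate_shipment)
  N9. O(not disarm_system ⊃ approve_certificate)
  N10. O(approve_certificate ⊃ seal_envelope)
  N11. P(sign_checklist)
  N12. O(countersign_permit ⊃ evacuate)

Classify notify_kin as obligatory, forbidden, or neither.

Neither

Premise 6 is O(escalate_shipment ⊃ notify_kin), but O(escalate_shipment) is not derivable from the premises (the permission P(escalate_shipment) asserts only not O(not escalate_shipment), not O(escalate_shipment)), so it does not yield O(notify_kin).
No premise or chain of K-axiom applications forces O(notify_kin), and none forces O(not notify_kin). So notify_kin is neither obligatory nor forbidden under these norms.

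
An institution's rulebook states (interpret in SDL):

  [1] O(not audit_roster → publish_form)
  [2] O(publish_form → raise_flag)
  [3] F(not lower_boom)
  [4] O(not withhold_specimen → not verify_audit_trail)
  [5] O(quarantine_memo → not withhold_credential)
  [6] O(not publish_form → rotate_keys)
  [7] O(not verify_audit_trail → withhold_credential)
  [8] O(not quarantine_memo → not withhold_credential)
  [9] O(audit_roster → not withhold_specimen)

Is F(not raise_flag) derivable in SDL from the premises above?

By case analysis on quarantine_memo: premise 5 gives O(quarantine_memo → not withhold_credential) and premise 8 gives O(not quarantine_memo → not withhold_credential), so O(not withhold_credential) either way.
Premise 7 is O(not verify_audit_trail → withhold_credential); contrapositively O(not withhold_credential → verify_audit_trail). Since O(not withhold_credential) holds, K gives O(verify_audit_trail).
Premise 4, O(not withhold_specimen → not verify_audit_trail), contraposes to O(verify_audit_trail → withhold_specimen); with O(verify_audit_trail) we get O(withhold_specimen).
The contrapositive of premise 9 (O(audit_roster → not withhold_specimen)) is O(withhold_specimen → not audit_roster), and O(withhold_specimen) is already established, so O(not audit_roster).
Applying K to premise 1 (O(not audit_roster → publish_form)) and O(not audit_roster) yields O(publish_form).
From O(publish_form) and premise 2, O(publish_form → raise_flag), we obtain O(raise_flag).
Premises 3, 6 do not contribute to this derivation.
So O(raise_flag) holds, i.e. F(not raise_flag). The claim follows.

Yes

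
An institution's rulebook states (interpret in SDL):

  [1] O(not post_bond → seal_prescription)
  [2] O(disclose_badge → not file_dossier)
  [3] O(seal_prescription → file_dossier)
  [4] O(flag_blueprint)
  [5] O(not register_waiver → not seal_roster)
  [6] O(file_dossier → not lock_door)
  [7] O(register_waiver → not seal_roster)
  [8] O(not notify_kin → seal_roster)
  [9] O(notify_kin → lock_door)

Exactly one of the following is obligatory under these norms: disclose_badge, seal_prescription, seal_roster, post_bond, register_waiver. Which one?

post_bond

Premises 7 and 5 cover both cases: O(register_waiver → not seal_roster) and O(not register_waiver → not seal_roster). Since register_waiver ∨ not register_waiver is a tautology, O(not seal_roster) follows.
Premise 8 is O(not notify_kin → seal_roster); contrapositively O(not seal_roster → notify_kin). Since O(not seal_roster) holds, K gives O(notify_kin).
Premise 9 is O(notify_kin → lock_door); since O(notify_kin), deontic closure gives O(lock_door).
Premise 6, O(file_dossier → not lock_door), contraposes to O(lock_door → not file_dossier); with O(lock_door) we get O(not file_dossier).
The contrapositive of premise 3 (O(seal_prescription → file_dossier)) is O(not file_dossier → not seal_prescription), and O(not file_dossier) is already established, so O(not seal_prescription).
The contrapositive of premise 1 (O(not post_bond → seal_prescription)) is O(not seal_prescription → post_bond), and O(not seal_prescription) is already established, so O(post_bond).
So O(post_bond) holds — post_bond is obligatory. None of the other listed options is made obligatory by any chain of premises.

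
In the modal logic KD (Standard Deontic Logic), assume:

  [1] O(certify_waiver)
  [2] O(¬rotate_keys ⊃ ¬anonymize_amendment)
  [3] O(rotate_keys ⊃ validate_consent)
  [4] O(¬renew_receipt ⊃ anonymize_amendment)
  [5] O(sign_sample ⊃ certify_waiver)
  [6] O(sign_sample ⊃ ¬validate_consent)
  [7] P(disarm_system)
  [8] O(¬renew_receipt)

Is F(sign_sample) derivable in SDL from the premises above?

Yes

Premise 8 gives O(¬renew_receipt).
Applying K to premise 4 (O(¬renew_receipt ⊃ anonymize_amendment)) and O(¬renew_receipt) yields O(anonymize_amendment).
Premise 2 is O(¬rotate_keys ⊃ ¬anonymize_amendment); contrapositively O(anonymize_amendment ⊃ rotate_keys). Since O(anonymize_amendment) holds, K gives O(rotate_keys).
Applying K to premise 3 (O(rotate_keys ⊃ validate_consent)) and O(rotate_keys) yields O(validate_consent).
Premise 6, O(sign_sample ⊃ ¬validate_consent), contraposes to O(validate_consent ⊃ ¬sign_sample); with O(validate_consent) we get O(¬sign_sample).
Premises 1, 5, 7 do not contribute to this derivation.
So O(¬sign_sample) holds, i.e. F(sign_sample). The claim follows.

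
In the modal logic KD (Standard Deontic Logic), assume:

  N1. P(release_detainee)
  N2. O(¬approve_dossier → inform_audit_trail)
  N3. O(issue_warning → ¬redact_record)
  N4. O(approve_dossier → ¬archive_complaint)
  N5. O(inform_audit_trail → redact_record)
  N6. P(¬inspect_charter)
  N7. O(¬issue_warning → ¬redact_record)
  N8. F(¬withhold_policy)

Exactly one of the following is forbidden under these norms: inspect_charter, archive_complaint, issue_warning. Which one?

By case analysis on ¬issue_warning: premise 7 gives O(¬issue_warning → ¬redact_record) and premise 3 gives O(issue_warning → ¬redact_record), so O(¬redact_record) either way.
Premise 5 is O(inform_audit_trail → redact_record); contrapositively O(¬redact_record → ¬inform_audit_trail). Since O(¬redact_record) holds, K gives O(¬inform_audit_trail).
Premise 2, O(¬approve_dossier → inform_audit_trail), contraposes to O(¬inform_audit_trail → approve_dossier); with O(¬inform_audit_trail) we get O(approve_dossier).
With premise 4, O(approve_dossier → ¬archive_complaint), the K-axiom yields O(¬archive_complaint).
So O(¬archive_complaint) holds, i.e. archive_complaint is forbidden. None of the other listed options is forbidden under the premises.

archive_complaint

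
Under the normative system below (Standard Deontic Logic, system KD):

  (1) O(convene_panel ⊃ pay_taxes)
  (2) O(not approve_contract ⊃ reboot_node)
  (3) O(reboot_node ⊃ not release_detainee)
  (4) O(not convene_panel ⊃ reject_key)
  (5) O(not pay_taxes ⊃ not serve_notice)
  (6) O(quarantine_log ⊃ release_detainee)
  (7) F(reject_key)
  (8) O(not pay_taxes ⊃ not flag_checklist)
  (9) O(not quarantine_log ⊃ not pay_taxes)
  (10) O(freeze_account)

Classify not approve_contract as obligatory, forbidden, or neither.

Premise 7 is F(reject_key), i.e. O(not reject_key).
The contrapositive of premise 4 (O(not convene_panel ⊃ reject_key)) is O(not reject_key ⊃ convene_panel), and O(not reject_key) is already established, so O(convene_panel).
From O(convene_panel) and premise 1, O(convene_panel ⊃ pay_taxes), we obtain O(pay_taxes).
Premise 9, O(not quarantine_log ⊃ not pay_taxes), contraposes to O(pay_taxes ⊃ quarantine_log); with O(pay_taxes) we get O(quarantine_log).
With premise 6, O(quarantine_log ⊃ release_detainee), the K-axiom yields O(release_detainee).
The contrapositive of premise 3 (O(reboot_node ⊃ not release_detainee)) is O(release_detainee ⊃ not reboot_node), and O(release_detainee) is already established, so O(not reboot_node).
Premise 2 is O(not approve_contract ⊃ reboot_node); contrapositively O(not reboot_node ⊃ approve_contract). Since O(not reboot_node) holds, K gives O(approve_contract).
Premises 5, 8, 10 do not contribute to this derivation.
Thus O(approve_contract), which is F(not approve_contract): not approve_contract is forbidden.

Forbidden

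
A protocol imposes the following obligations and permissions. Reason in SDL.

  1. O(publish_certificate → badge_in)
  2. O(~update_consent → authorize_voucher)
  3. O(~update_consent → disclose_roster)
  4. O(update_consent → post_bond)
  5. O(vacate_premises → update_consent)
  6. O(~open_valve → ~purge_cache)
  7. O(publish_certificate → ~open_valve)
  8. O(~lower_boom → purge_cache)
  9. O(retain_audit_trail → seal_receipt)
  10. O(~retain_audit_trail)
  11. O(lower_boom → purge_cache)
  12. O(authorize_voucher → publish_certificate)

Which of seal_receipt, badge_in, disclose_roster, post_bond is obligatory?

post_bond

Premises 11 and 8 cover both cases: O(lower_boom → purge_cache) and O(~lower_boom → purge_cache). Since lower_boom ∨ ~lower_boom is a tautology, O(purge_cache) follows.
Premise 6, O(~open_valve → ~purge_cache), contraposes to O(purge_cache → open_valve); with O(purge_cache) we get O(open_valve).
The contrapositive of premise 7 (O(publish_certificate → ~open_valve)) is O(open_valve → ~publish_certificate), and O(open_valve) is already established, so O(~publish_certificate).
The contrapositive of premise 12 (O(authorize_voucher → publish_certificate)) is O(~publish_certificate → ~authorize_voucher), and O(~publish_certificate) is already established, so O(~authorize_voucher).
Premise 2 is O(~update_consent → authorize_voucher); contrapositively O(~authorize_voucher → update_consent). Since O(~authorize_voucher) holds, K gives O(update_consent).
Applying K to premise 4 (O(update_consent → post_bond)) and O(update_consent) yields O(post_bond).
So O(post_bond) holds — post_bond is obligatory. None of the other listed options is made obligatory by any chain of premises.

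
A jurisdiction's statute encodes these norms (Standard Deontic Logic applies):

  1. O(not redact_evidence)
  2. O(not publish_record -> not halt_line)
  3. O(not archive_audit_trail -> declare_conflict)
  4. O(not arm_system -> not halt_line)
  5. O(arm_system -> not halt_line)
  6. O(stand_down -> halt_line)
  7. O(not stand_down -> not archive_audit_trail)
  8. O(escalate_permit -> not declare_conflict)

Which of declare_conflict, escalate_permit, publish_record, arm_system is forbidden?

escalate_permit

By case analysis on not arm_system: premise 4 gives O(not arm_system -> not halt_line) and premise 5 gives O(arm_system -> not halt_line), so O(not halt_line) either way.
Premise 6, O(stand_down -> halt_line), contraposes to O(not halt_line -> not stand_down); with O(not halt_line) we get O(not stand_down).
Applying K to premise 7 (O(not stand_down -> not archive_audit_trail)) and O(not stand_down) yields O(not archive_audit_trail).
Premise 3 is O(not archive_audit_trail -> declare_conflict); since O(not archive_audit_trail), deontic closure gives O(declare_conflict).
The contrapositive of premise 8 (O(escalate_permit -> not declare_conflict)) is O(declare_conflict -> not escalate_permit), and O(declare_conflict) is already established, so O(not escalate_permit).
So O(not escalate_permit) holds, i.e. escalate_permit is forbidden. None of the other listed options is forbidden under the premises.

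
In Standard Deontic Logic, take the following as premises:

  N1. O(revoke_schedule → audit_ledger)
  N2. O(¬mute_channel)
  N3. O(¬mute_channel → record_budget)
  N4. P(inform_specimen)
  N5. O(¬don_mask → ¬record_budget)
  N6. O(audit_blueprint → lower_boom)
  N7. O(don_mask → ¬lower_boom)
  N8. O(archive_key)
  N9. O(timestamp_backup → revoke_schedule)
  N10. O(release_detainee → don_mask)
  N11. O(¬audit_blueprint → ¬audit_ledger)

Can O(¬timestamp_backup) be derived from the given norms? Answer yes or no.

Yes

From premise 2 we have O(¬mute_channel).
Premise 3 is O(¬mute_channel → record_budget); since O(¬mute_channel), deontic closure gives O(record_budget).
Premise 5, O(¬don_mask → ¬record_budget), contraposes to O(record_budget → don_mask); with O(record_budget) we get O(don_mask).
Applying K to premise 7 (O(don_mask → ¬lower_boom)) and O(don_mask) yields O(¬lower_boom).
Premise 6 is O(audit_blueprint → lower_boom); contrapositively O(¬lower_boom → ¬audit_blueprint). Since O(¬lower_boom) holds, K gives O(¬audit_blueprint).
Applying K to premise 11 (O(¬audit_blueprint → ¬audit_ledger)) and O(¬audit_blueprint) yields O(¬audit_ledger).
The contrapositive of premise 1 (O(revoke_schedule → audit_ledger)) is O(¬audit_ledger → ¬revoke_schedule), and O(¬audit_ledger) is already established, so O(¬revoke_schedule).
The contrapositive of premise 9 (O(timestamp_backup → revoke_schedule)) is O(¬revoke_schedule → ¬timestamp_backup), and O(¬revoke_schedule) is already established, so O(¬timestamp_backup).
Premises 4, 8, 10 do not contribute to this derivation.
So O(¬timestamp_backup) follows.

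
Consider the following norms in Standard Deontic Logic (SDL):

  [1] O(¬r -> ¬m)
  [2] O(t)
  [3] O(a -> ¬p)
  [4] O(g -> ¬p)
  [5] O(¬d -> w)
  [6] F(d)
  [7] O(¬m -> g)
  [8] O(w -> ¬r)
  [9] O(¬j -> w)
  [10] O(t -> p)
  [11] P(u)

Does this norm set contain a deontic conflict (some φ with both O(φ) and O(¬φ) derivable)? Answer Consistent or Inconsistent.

Premise 6 is F(d), i.e. O(¬d).
With premise 5, O(¬d -> w), the K-axiom yields O(w).
Premise 8 is O(w -> ¬r); since O(w), deontic closure gives O(¬r).
From O(¬r) and premise 1, O(¬r -> ¬m), we obtain O(¬m).
Premise 7 is O(¬m -> g); since O(¬m), deontic closure gives O(g).
Premise 4 is O(g -> ¬p); since O(g), deontic closure gives O(¬p).
Premise 10 is O(t -> p); contrapositively O(¬p -> ¬t). Since O(¬p) holds, K gives O(¬t).
But premise 2 directly asserts O(t).
We now have both O(¬t) and O(t) — t is simultaneously obligatory and forbidden, violating the D-axiom.

Inconsistent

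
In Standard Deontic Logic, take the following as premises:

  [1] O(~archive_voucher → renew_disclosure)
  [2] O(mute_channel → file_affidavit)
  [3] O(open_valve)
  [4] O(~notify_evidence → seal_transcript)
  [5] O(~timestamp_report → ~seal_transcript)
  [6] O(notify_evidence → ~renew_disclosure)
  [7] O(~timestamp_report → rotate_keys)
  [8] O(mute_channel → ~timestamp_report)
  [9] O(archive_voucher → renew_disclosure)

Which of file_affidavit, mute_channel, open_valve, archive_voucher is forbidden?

By case analysis on archive_voucher: premise 9 gives O(archive_voucher → renew_disclosure) and premise 1 gives O(~archive_voucher → renew_disclosure), so O(renew_disclosure) either way.
Premise 6 is O(notify_evidence → ~renew_disclosure); contrapositively O(renew_disclosure → ~notify_evidence). Since O(renew_disclosure) holds, K gives O(~notify_evidence).
Applying K to premise 4 (O(~notify_evidence → seal_transcript)) and O(~notify_evidence) yields O(seal_transcript).
The contrapositive of premise 5 (O(~timestamp_report → ~seal_transcript)) is O(seal_transcript → timestamp_report), and O(seal_transcript) is already established, so O(timestamp_report).
Premise 8 is O(mute_channel → ~timestamp_report); contrapositively O(timestamp_report → ~mute_channel). Since O(timestamp_report) holds, K gives O(~mute_channel).
So O(~mute_channel) holds, i.e. mute_channel is forbidden. None of the other listed options is forbidden under the premises.

mute_channel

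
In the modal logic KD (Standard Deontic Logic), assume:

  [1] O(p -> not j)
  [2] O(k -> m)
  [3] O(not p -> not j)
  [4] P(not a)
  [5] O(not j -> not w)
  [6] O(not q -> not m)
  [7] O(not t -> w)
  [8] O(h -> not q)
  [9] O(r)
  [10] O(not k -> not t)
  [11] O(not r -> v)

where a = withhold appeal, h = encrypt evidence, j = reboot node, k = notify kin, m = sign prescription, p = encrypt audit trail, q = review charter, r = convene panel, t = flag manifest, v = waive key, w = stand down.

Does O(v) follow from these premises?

Premise 11 is O(not r -> v), but O(not r) is not derivable from the premises, so it does not yield O(v).
No other premise forces O(v). An ideal world satisfying every premise can still have v false, so O(v) is not derivable.

No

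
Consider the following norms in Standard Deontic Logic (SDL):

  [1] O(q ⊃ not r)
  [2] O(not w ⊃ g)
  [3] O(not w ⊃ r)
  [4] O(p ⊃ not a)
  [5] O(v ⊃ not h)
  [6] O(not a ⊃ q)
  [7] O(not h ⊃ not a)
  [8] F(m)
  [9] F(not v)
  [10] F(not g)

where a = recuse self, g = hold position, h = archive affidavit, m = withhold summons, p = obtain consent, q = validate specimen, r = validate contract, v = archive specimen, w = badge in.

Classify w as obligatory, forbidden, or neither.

Obligatory

Premise 9, F(not v), is equivalent to O(v).
Premise 5 is O(v ⊃ not h); since O(v), deontic closure gives O(not h).
Premise 7 is O(not h ⊃ not a); since O(not h), deontic closure gives O(not a).
Premise 6 is O(not a ⊃ q); since O(not a), deontic closure gives O(q).
Premise 1 is O(q ⊃ not r); since O(q), deontic closure gives O(not r).
Premise 3, O(not w ⊃ r), contraposes to O(not r ⊃ w); with O(not r) we get O(w).
Premises 2, 4, 8, 10 do not contribute to this derivation.
Hence w is obligatory.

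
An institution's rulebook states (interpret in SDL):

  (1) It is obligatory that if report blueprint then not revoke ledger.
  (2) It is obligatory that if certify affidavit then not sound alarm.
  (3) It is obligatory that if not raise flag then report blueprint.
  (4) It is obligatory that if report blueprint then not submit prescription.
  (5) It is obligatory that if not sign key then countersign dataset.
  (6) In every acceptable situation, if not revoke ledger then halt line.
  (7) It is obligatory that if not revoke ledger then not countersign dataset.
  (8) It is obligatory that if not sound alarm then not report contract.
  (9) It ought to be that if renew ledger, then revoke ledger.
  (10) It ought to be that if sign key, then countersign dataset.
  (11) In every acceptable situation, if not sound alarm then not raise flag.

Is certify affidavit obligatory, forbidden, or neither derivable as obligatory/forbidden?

By case analysis on ¬sign_key: premise 5 gives O(¬sign_key → countersign_dataset) and premise 10 gives O(sign_key → countersign_dataset), so O(countersign_dataset) either way.
Premise 7, O(¬revoke_ledger → ¬countersign_dataset), contraposes to O(countersign_dataset → revoke_ledger); with O(countersign_dataset) we get O(revoke_ledger).
Premise 1 is O(report_blueprint → ¬revoke_ledger); contrapositively O(revoke_ledger → ¬report_blueprint). Since O(revoke_ledger) holds, K gives O(¬report_blueprint).
The contrapositive of premise 3 (O(¬raise_flag → report_blueprint)) is O(¬report_blueprint → raise_flag), and O(¬report_blueprint) is already established, so O(raise_flag).
Premise 11, O(¬sound_alarm → ¬raise_flag), contraposes to O(raise_flag → sound_alarm); with O(raise_flag) we get O(sound_alarm).
The contrapositive of premise 2 (O(certify_affidavit → ¬sound_alarm)) is O(sound_alarm → ¬certify_affidavit), and O(sound_alarm) is already established, so O(¬certify_affidavit).
Premises 4, 6, 8, 9 do not contribute to this derivation.
Thus O(¬certify_affidavit), which is F(certify_affidavit): certify_affidavit is forbidden.

Forbidden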